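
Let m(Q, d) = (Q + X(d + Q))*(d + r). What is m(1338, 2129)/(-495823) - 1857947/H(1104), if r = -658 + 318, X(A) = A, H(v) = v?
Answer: -930702999461/547388592 ≈ -1700.3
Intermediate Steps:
r = -340
m(Q, d) = (-340 + d)*(d + 2*Q) (m(Q, d) = (Q + (d + Q))*(d - 340) = (Q + (Q + d))*(-340 + d) = (d + 2*Q)*(-340 + d) = (-340 + d)*(d + 2*Q))
m(1338, 2129)/(-495823) - 1857947/H(1104) = (-680*1338 - 340*2129 + 1338*2129 + 2129*(1338 + 2129))/(-495823) - 1857947/1104 = (-909840 - 723860 + 2848602 + 2129*3467)*(-1/495823) - 1857947*1/1104 = (-909840 - 723860 + 2848602 + 7381243)*(-1/495823) - 1857947/1104 = 8596145*(-1/495823) - 1857947/1104 = -8596145/495823 - 1857947/1104 = -930702999461/547388592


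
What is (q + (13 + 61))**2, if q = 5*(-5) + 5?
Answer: 2916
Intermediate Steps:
q = -20 (q = -25 + 5 = -20)
(q + (13 + 61))**2 = (-20 + (13 + 61))**2 = (-20 + 74)**2 = 54**2 = 2916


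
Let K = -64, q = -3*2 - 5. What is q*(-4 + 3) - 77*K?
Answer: 4939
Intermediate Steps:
q = -11 (q = -6 - 5 = -11)
q*(-4 + 3) - 77*K = -11*(-4 + 3) - 77*(-64) = -11*(-1) + 4928 = 11 + 4928 = 4939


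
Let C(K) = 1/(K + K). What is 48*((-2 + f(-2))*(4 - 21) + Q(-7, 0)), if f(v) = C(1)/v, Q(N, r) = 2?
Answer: 1932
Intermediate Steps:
C(K) = 1/(2*K)
f(v) = 1/(2*v) (f(v) = ((½)/1)/v = ((½)*1)/v = 1/(2*v))
48*((-2 + f(-2))*(4 - 21) + Q(-7, 0)) = 48*((-2 + (½)/(-2))*(4 - 21) + 2) = 48*((-2 + (½)*(-½))*(-17) + 2) = 48*((-2 - ¼)*(-17) + 2) = 48*(-9/4*(-17) + 2) = 48*(153/4 + 2) = 48*(161/4) = 1932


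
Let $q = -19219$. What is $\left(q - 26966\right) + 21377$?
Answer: $-24808$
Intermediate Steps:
$\left(q - 26966\right) + 21377 = \left(-19219 - 26966\right) + 21377 = -46185 + 21377 = -24808$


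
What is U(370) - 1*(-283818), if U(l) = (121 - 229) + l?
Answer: 284080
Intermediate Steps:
U(l) = -108 + l
U(370) - 1*(-283818) = (-108 + 370) - 1*(-283818) = 262 + 283818 = 284080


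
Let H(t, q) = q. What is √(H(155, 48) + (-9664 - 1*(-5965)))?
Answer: I*√3651 ≈ 60.424*I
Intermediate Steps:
√(H(155, 48) + (-9664 - 1*(-5965))) = √(48 + (-9664 - 1*(-5965))) = √(48 + (-9664 + 5965)) = √(48 - 3699) = √(-3651) = I*√3651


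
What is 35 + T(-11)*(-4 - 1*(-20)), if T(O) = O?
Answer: -141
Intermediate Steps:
35 + T(-11)*(-4 - 1*(-20)) = 35 - 11*(-4 - 1*(-20)) = 35 - 11*(-4 + 20) = 35 - 11*16 = 35 - 176 = -141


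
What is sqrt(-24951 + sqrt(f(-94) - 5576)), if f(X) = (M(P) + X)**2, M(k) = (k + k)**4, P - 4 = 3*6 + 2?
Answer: sqrt(-24951 + 2*sqrt(7044570612527)) ≈ 2298.6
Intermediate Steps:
P = 24 (P = 4 + (3*6 + 2) = 4 + (18 + 2) = 4 + 20 = 24)
M(k) = 16*k**4 (M(k) = (2*k)**4 = 16*k**4)
f(X) = (5308416 + X)**2 (f(X) = (16*24**4 + X)**2 = (16*331776 + X)**2 = (5308416 + X)**2)
sqrt(-24951 + sqrt(f(-94) - 5576)) = sqrt(-24951 + sqrt((5308416 - 94)**2 - 5576)) = sqrt(-24951 + sqrt(5308322**2 - 5576)) = sqrt(-24951 + sqrt(28178282455684 - 5576)) = sqrt(-24951 + sqrt(28178282450108)) = sqrt(-24951 + 2*sqrt(7044570612527))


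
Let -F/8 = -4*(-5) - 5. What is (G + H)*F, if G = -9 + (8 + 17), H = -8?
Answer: -960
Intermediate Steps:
F = -120 (F = -8*(-4*(-5) - 5) = -8*(20 - 5) = -8*15 = -120)
G = 16 (G = -9 + 25 = 16)
(G + H)*F = (16 - 8)*(-120) = 8*(-120) = -960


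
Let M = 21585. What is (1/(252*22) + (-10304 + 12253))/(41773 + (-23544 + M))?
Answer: 10805257/220728816 ≈ 0.048953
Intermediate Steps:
(1/(252*22) + (-10304 + 12253))/(41773 + (-23544 + M)) = (1/(252*22) + (-10304 + 12253))/(41773 + (-23544 + 21585)) = (1/5544 + 1949)/(41773 - 1959) = (1/5544 + 1949)/39814 = (10805257/5544)*(1/39814) = 10805257/220728816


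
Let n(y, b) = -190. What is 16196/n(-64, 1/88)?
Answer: -8098/95 ≈ -85.242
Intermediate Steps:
16196/n(-64, 1/88) = 16196/(-190) = 16196*(-1/190) = -8098/95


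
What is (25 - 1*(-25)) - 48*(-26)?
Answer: 1298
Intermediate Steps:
(25 - 1*(-25)) - 48*(-26) = (25 + 25) + 1248 = 50 + 1248 = 1298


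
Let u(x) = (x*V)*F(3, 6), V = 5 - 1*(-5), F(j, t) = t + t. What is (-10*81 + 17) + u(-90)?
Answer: -11593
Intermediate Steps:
F(j, t) = 2*t
V = 10 (V = 5 + 5 = 10)
u(x) = 120*x (u(x) = (x*10)*(2*6) = (10*x)*12 = 120*x)
(-10*81 + 17) + u(-90) = (-10*81 + 17) + 120*(-90) = (-810 + 17) - 10800 = -793 - 10800 = -11593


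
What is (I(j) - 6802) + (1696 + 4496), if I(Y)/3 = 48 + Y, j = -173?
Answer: -985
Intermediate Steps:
I(Y) = 144 + 3*Y (I(Y) = 3*(48 + Y) = 144 + 3*Y)
(I(j) - 6802) + (1696 + 4496) = ((144 + 3*(-173)) - 6802) + (1696 + 4496) = ((144 - 519) - 6802) + 6192 = (-375 - 6802) + 6192 = -7177 + 6192 = -985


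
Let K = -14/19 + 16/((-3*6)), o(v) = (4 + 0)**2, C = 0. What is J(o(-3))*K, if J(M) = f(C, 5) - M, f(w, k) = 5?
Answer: 3058/171 ≈ 17.883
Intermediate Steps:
o(v) = 16 (o(v) = 4**2 = 16)
K = -278/171 (K = -14*1/19 + 16/(-18) = -14/19 + 16*(-1/18) = -14/19 - 8/9 = -278/171 ≈ -1.6257)
J(M) = 5 - M
J(o(-3))*K = (5 - 1*16)*(-278/171) = (5 - 16)*(-278/171) = -11*(-278/171) = 3058/171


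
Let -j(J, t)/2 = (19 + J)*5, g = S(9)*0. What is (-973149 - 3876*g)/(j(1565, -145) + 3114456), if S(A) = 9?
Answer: -324383/1032872 ≈ -0.31406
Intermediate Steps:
g = 0 (g = 9*0 = 0)
j(J, t) = -190 - 10*J (j(J, t) = -2*(19 + J)*5 = -2*(95 + 5*J) = -190 - 10*J)
(-973149 - 3876*g)/(j(1565, -145) + 3114456) = (-973149 - 3876*0)/((-190 - 10*1565) + 3114456) = (-973149 + 0)/((-190 - 15650) + 3114456) = -973149/(-15840 + 3114456) = -973149/3098616 = -973149*1/3098616 = -324383/1032872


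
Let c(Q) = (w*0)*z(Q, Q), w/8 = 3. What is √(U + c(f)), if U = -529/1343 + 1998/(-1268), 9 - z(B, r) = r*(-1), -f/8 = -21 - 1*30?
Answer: 43*I*√772276034/851462 ≈ 1.4034*I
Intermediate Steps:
w = 24 (w = 8*3 = 24)
f = 408 (f = -8*(-21 - 1*30) = -8*(-21 - 30) = -8*(-51) = 408)
z(B, r) = 9 + r (z(B, r) = 9 - r*(-1) = 9 - (-1)*r = 9 + r)
c(Q) = 0 (c(Q) = (24*0)*(9 + Q) = 0*(9 + Q) = 0)
U = -1677043/851462 (U = -529*1/1343 + 1998*(-1/1268) = -529/1343 - 999/634 = -1677043/851462 ≈ -1.9696)
√(U + c(f)) = √(-1677043/851462 + 0) = √(-1677043/851462) = 43*I*√772276034/851462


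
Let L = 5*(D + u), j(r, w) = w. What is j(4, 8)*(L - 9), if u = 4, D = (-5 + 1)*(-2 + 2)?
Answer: 88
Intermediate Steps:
D = 0 (D = -4*0 = 0)
L = 20 (L = 5*(0 + 4) = 5*4 = 20)
j(4, 8)*(L - 9) = 8*(20 - 9) = 8*11 = 88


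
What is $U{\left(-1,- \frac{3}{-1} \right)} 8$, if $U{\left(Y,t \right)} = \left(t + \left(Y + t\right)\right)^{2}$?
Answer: $200$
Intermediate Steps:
$U{\left(Y,t \right)} = \left(Y + 2 t\right)^{2}$
$U{\left(-1,- \frac{3}{-1} \right)} 8 = \left(-1 + 2 \left(- \frac{3}{-1}\right)\right)^{2} \cdot 8 = \left(-1 + 2 \left(\left(-3\right) \left(-1\right)\right)\right)^{2} \cdot 8 = \left(-1 + 2 \cdot 3\right)^{2} \cdot 8 = \left(-1 + 6\right)^{2} \cdot 8 = 5^{2} \cdot 8 = 25 \cdot 8 = 200$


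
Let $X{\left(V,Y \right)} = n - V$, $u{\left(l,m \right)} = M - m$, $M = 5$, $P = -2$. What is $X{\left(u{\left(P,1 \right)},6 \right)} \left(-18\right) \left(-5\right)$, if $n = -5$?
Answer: $-810$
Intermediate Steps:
$u{\left(l,m \right)} = 5 - m$
$X{\left(V,Y \right)} = -5 - V$
$X{\left(u{\left(P,1 \right)},6 \right)} \left(-18\right) \left(-5\right) = \left(-5 - \left(5 - 1\right)\right) \left(-18\right) \left(-5\right) = \left(-5 - 4\right) \left(-18\right) \left(-5\right) = \left(-9\right) \left(-18\right) \left(-5\right) = 162 \left(-5\right) = -810$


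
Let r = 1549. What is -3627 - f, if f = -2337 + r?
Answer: -2839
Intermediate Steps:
f = -788 (f = -2337 + 1549 = -788)
-3627 - f = -3627 - 1*(-788) = -3627 + 788 = -2839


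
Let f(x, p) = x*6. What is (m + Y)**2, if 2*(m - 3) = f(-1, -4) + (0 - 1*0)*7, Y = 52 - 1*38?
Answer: 196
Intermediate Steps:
Y = 14 (Y = 52 - 38 = 14)
f(x, p) = 6*x
m = 0 (m = 3 + (6*(-1) + (0 - 1*0)*7)/2 = 3 + (-6 + (0 + 0)*7)/2 = 3 + (-6 + 0*7)/2 = 3 + (-6 + 0)/2 = 3 + (1/2)*(-6) = 3 - 3 = 0)
(m + Y)**2 = (0 + 14)**2 = 14**2 = 196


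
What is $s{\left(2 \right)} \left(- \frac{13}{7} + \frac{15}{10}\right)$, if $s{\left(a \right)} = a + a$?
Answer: $- \frac{10}{7} \approx -1.4286$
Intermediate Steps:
$s{\left(a \right)} = 2 a$
$s{\left(2 \right)} \left(- \frac{13}{7} + \frac{15}{10}\right) = 2 \cdot 2 \left(- \frac{13}{7} + \frac{15}{10}\right) = 4 \left(\left(-13\right) \frac{1}{7} + 15 \cdot \frac{1}{10}\right) = 4 \left(- \frac{13}{7} + \frac{3}{2}\right) = 4 \left(- \frac{5}{14}\right) = - \frac{10}{7}$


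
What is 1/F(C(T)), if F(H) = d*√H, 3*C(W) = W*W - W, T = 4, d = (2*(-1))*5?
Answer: -1/20 ≈ -0.050000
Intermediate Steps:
d = -10 (d = -2*5 = -10)
C(W) = -W/3 + W²/3 (C(W) = (W*W - W)/3 = (W² - W)/3 = -W/3 + W²/3)
F(H) = -10*√H
1/F(C(T)) = 1/(-10*2*√3*√(-1 + 4)/3) = 1/(-10*√((⅓)*4*3)) = 1/(-10*√4) = 1/(-10*2) = 1/(-20) = -1/20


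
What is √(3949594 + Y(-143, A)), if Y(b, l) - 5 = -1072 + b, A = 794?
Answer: 4*√246774 ≈ 1987.1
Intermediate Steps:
Y(b, l) = -1067 + b (Y(b, l) = 5 + (-1072 + b) = -1067 + b)
√(3949594 + Y(-143, A)) = √(3949594 + (-1067 - 143)) = √(3949594 - 1210) = √3948384 = 4*√246774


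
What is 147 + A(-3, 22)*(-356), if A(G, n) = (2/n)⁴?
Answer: 2151871/14641 ≈ 146.98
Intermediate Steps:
A(G, n) = 16/n⁴
147 + A(-3, 22)*(-356) = 147 + (16/22⁴)*(-356) = 147 + (16*(1/234256))*(-356) = 147 + (1/14641)*(-356) = 147 - 356/14641 = 2151871/14641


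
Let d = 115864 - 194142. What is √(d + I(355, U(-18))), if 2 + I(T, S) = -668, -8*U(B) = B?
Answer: 6*I*√2193 ≈ 280.98*I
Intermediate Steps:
U(B) = -B/8
I(T, S) = -670 (I(T, S) = -2 - 668 = -670)
d = -78278
√(d + I(355, U(-18))) = √(-78278 - 670) = √(-78948) = 6*I*√2193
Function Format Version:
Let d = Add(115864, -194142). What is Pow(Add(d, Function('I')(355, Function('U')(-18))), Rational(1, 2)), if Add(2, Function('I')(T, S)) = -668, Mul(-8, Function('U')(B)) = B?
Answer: Mul(6, I, Pow(2193, Rational(1, 2))) ≈ Mul(280.98, I)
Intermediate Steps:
Function('U')(B) = Mul(Rational(-1, 8), B)
Function('I')(T, S) = -670 (Function('I')(T, S) = Add(-2, -668) = -670)
d = -78278
Pow(Add(d, Function('I')(355, Function('U')(-18))), Rational(1, 2)) = Pow(Add(-78278, -670), Rational(1, 2)) = Pow(-78948, Rational(1, 2)) = Mul(6, I, Pow(2193, Rational(1, 2)))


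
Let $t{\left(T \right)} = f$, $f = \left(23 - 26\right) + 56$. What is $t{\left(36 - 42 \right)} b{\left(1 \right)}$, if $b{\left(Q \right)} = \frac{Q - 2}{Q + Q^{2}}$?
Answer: $- \frac{53}{2} \approx -26.5$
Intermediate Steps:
$b{\left(Q \right)} = \frac{-2 + Q}{Q + Q^{2}}$
$f = 53$ ($f = \left(23 - 26\right) + 56 = -3 + 56 = 53$)
$t{\left(T \right)} = 53$
$t{\left(36 - 42 \right)} b{\left(1 \right)} = 53 \frac{-2 + 1}{1 \left(1 + 1\right)} = 53 \cdot 1 \cdot \frac{1}{2} \left(-1\right) = 53 \left(- \frac{1}{2}\right) = - \frac{53}{2}$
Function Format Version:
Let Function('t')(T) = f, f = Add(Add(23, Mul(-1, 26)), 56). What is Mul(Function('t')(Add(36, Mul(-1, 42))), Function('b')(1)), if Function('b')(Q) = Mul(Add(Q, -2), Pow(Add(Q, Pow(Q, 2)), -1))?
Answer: Rational(-53, 2) ≈ -26.500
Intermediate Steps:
Function('b')(Q) = Mul(Pow(Add(Q, Pow(Q, 2)), -1), Add(-2, Q)) (Function('b')(Q) = Mul(Add(-2, Q), Pow(Add(Q, Pow(Q, 2)), -1)) = Mul(Pow(Add(Q, Pow(Q, 2)), -1), Add(-2, Q)))
f = 53 (f = Add(Add(23, -26), 56) = Add(-3, 56) = 53)
Function('t')(T) = 53
Mul(Function('t')(Add(36, Mul(-1, 42))), Function('b')(1)) = Mul(53, Mul(Pow(1, -1), Pow(Add(1, 1), -1), Add(-2, 1))) = Mul(53, Mul(1, Pow(2, -1), -1)) = Mul(53, Mul(1, Rational(1, 2), -1)) = Mul(53, Rational(-1, 2)) = Rational(-53, 2)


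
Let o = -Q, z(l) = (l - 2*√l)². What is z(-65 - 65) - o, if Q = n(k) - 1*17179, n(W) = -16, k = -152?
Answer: -815 + 520*I*√130 ≈ -815.0 + 5928.9*I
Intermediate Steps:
Q = -17195 (Q = -16 - 1*17179 = -16 - 17179 = -17195)
o = 17195 (o = -1*(-17195) = 17195)
z(-65 - 65) - o = (-(-65 - 65) + 2*√(-65 - 65))² - 1*17195 = (-1*(-130) + 2*√(-130))² - 17195 = (130 + 2*(I*√130))² - 17195 = (130 + 2*I*√130)² - 17195 = -17195 + (130 + 2*I*√130)²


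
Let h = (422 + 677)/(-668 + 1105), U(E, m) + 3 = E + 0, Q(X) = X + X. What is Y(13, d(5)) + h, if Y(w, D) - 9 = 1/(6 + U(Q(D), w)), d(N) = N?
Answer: 65853/5681 ≈ 11.592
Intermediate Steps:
Q(X) = 2*X
U(E, m) = -3 + E (U(E, m) = -3 + (E + 0) = -3 + E)
Y(w, D) = 9 + 1/(3 + 2*D) (Y(w, D) = 9 + 1/(6 + (-3 + 2*D)) = 9 + 1/(3 + 2*D))
h = 1099/437 ≈ 2.5149
Y(13, d(5)) + h = 2*(14 + 9*5)/(3 + 2*5) + 1099/437 = 2*(14 + 45)/(3 + 10) + 1099/437 = 2*59/13 + 1099/437 = 2*(1/13)*59 + 1099/437 = 118/13 + 1099/437 = 65853/5681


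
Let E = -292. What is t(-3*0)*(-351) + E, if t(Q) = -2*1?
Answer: 410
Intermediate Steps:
t(Q) = -2
t(-3*0)*(-351) + E = -2*(-351) - 292 = 702 - 292 = 410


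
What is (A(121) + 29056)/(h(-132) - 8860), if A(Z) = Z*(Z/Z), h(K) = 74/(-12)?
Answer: -175062/53197 ≈ -3.2908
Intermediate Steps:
h(K) = -37/6 (h(K) = 74*(-1/12) = -37/6)
A(Z) = Z (A(Z) = Z*1 = Z)
(A(121) + 29056)/(h(-132) - 8860) = (121 + 29056)/(-37/6 - 8860) = 29177/(-53197/6) = 29177*(-6/53197) = -175062/53197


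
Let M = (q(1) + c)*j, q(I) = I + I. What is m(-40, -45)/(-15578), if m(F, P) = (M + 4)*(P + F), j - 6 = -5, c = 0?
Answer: 255/7789 ≈ 0.032738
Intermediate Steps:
q(I) = 2*I
j = 1 (j = 6 - 5 = 1)
M = 2 (M = (2*1 + 0)*1 = (2 + 0)*1 = 2*1 = 2)
m(F, P) = 6*F + 6*P (m(F, P) = (2 + 4)*(P + F) = 6*(F + P) = 6*F + 6*P)
m(-40, -45)/(-15578) = (6*(-40) + 6*(-45))/(-15578) = (-240 - 270)*(-1/15578) = -510*(-1/15578) = 255/7789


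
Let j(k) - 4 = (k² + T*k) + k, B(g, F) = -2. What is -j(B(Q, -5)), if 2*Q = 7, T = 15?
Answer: 24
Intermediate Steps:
Q = 7/2 (Q = (½)*7 = 7/2 ≈ 3.5000)
j(k) = 4 + k² + 16*k (j(k) = 4 + ((k² + 15*k) + k) = 4 + (k² + 16*k) = 4 + k² + 16*k)
-j(B(Q, -5)) = -(4 + (-2)² + 16*(-2)) = -(4 + 4 - 32) = -1*(-24) = 24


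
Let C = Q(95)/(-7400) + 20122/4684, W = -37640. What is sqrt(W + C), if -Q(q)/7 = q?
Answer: I*sqrt(28260265520446590)/866540 ≈ 194.0*I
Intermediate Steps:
Q(q) = -7*q
C = 7600883/1733080 (C = -7*95/(-7400) + 20122/4684 = -665*(-1/7400) + 20122*(1/4684) = 133/1480 + 10061/2342 = 7600883/1733080 ≈ 4.3858)
sqrt(W + C) = sqrt(-37640 + 7600883/1733080) = sqrt(-65225530317/1733080) = I*sqrt(28260265520446590)/866540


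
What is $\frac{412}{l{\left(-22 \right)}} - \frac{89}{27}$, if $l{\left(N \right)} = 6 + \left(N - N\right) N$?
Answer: $\frac{1765}{27} \approx 65.37$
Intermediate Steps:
$l{\left(N \right)} = 6$ ($l{\left(N \right)} = 6 + 0 N = 6 + 0 = 6$)
$\frac{412}{l{\left(-22 \right)}} - \frac{89}{27} = \frac{412}{6} - \frac{89}{27} = 412 \cdot \frac{1}{6} - \frac{89}{27} = \frac{206}{3} - \frac{89}{27} = \frac{1765}{27}$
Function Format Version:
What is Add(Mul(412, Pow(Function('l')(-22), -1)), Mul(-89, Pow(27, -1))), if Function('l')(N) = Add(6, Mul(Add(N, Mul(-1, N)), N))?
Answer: Rational(1765, 27) ≈ 65.370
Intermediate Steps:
Function('l')(N) = 6 (Function('l')(N) = Add(6, Mul(0, N)) = Add(6, 0) = 6)
Add(Mul(412, Pow(Function('l')(-22), -1)), Mul(-89, Pow(27, -1))) = Add(Mul(412, Pow(6, -1)), Mul(-89, Pow(27, -1))) = Add(Mul(412, Rational(1, 6)), Mul(-89, Rational(1, 27))) = Add(Rational(206, 3), Rational(-89, 27)) = Rational(1765, 27)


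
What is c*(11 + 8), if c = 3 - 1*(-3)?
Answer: 114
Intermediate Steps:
c = 6 (c = 3 + 3 = 6)
c*(11 + 8) = 6*(11 + 8) = 6*19 = 114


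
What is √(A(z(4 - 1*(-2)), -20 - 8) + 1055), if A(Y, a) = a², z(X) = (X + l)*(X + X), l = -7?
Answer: √1839 ≈ 42.884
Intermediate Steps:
z(X) = 2*X*(-7 + X) (z(X) = (X - 7)*(X + X) = (-7 + X)*(2*X) = 2*X*(-7 + X))
√(A(z(4 - 1*(-2)), -20 - 8) + 1055) = √((-20 - 8)² + 1055) = √((-28)² + 1055) = √(784 + 1055) = √1839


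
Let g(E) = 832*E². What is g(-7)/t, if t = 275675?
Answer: 40768/275675 ≈ 0.14788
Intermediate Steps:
g(-7)/t = (832*(-7)²)/275675 = (832*49)*(1/275675) = 40768*(1/275675) = 40768/275675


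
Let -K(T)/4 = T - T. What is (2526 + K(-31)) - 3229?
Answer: -703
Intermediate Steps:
K(T) = 0 (K(T) = -4*(T - T) = -4*0 = 0)
(2526 + K(-31)) - 3229 = (2526 + 0) - 3229 = 2526 - 3229 = -703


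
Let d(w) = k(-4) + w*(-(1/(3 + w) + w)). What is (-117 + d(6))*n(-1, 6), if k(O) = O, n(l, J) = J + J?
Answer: -1892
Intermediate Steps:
n(l, J) = 2*J
d(w) = -4 + w*(-w - 1/(3 + w)) (d(w) = -4 + w*(-(1/(3 + w) + w)) = -4 + w*(-(w + 1/(3 + w))) = -4 + w*(-w - 1/(3 + w)))
(-117 + d(6))*n(-1, 6) = (-117 + (-12 - 1*6³ - 5*6 - 3*6²)/(3 + 6))*(2*6) = (-117 + (-12 - 1*216 - 30 - 3*36)/9)*12 = (-117 + (-12 - 216 - 30 - 108)/9)*12 = (-117 + (⅑)*(-366))*12 = (-117 - 122/3)*12 = -473/3*12 = -1892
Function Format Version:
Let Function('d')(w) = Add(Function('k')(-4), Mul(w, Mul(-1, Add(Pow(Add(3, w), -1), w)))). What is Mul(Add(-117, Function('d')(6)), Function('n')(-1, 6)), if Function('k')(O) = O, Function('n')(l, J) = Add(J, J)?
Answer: -1892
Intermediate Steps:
Function('n')(l, J) = Mul(2, J)
Function('d')(w) = Add(-4, Mul(w, Add(Mul(-1, w), Mul(-1, Pow(Add(3, w), -1))))) (Function('d')(w) = Add(-4, Mul(w, Mul(-1, Add(Pow(Add(3, w), -1), w)))) = Add(-4, Mul(w, Mul(-1, Add(w, Pow(Add(3, w), -1))))) = Add(-4, Mul(w, Add(Mul(-1, w), Mul(-1, Pow(Add(3, w), -1))))))
Mul(Add(-117, Function('d')(6)), Function('n')(-1, 6)) = Mul(Add(-117, Mul(Pow(Add(3, 6), -1), Add(-12, Mul(-1, Pow(6, 3)), Mul(-5, 6), Mul(-3, Pow(6, 2))))), Mul(2, 6)) = Mul(Add(-117, Mul(Pow(9, -1), Add(-12, Mul(-1, 216), -30, Mul(-3, 36)))), 12) = Mul(Add(-117, Mul(Rational(1, 9), Add(-12, -216, -30, -108))), 12) = Mul(Add(-117, Mul(Rational(1, 9), -366)), 12) = Mul(Add(-117, Rational(-122, 3)), 12) = Mul(Rational(-473, 3), 12) = -1892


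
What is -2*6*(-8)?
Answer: 96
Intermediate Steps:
-2*6*(-8) = -12*(-8) = 96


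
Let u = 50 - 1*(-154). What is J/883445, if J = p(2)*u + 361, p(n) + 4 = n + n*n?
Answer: 769/883445 ≈ 0.00087046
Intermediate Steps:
p(n) = -4 + n + n² (p(n) = -4 + (n + n*n) = -4 + (n + n²) = -4 + n + n²)
u = 204 (u = 50 + 154 = 204)
J = 769 (J = (-4 + 2 + 2²)*204 + 361 = (-4 + 2 + 4)*204 + 361 = 2*204 + 361 = 408 + 361 = 769)
J/883445 = 769/883445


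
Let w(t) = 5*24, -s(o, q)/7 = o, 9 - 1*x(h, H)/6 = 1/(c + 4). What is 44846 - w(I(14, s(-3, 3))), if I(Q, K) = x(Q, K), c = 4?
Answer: 44726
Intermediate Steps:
x(h, H) = 213/4 (x(h, H) = 54 - 6/(4 + 4) = 54 - 6/8 = 54 - 6*⅛ = 54 - ¾ = 213/4)
s(o, q) = -7*o
I(Q, K) = 213/4
w(t) = 120
44846 - w(I(14, s(-3, 3))) = 44846 - 1*120 = 44846 - 120 = 44726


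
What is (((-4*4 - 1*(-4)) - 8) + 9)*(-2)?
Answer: 22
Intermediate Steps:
(((-4*4 - 1*(-4)) - 8) + 9)*(-2) = (((-16 + 4) - 8) + 9)*(-2) = ((-12 - 8) + 9)*(-2) = (-20 + 9)*(-2) = -11*(-2) = 22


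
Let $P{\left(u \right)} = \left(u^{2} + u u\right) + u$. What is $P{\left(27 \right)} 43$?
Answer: $63855$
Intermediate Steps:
$P{\left(u \right)} = u + 2 u^{2}$ ($P{\left(u \right)} = \left(u^{2} + u^{2}\right) + u = 2 u^{2} + u = u + 2 u^{2}$)
$P{\left(27 \right)} 43 = 27 \left(1 + 2 \cdot 27\right) 43 = 27 \left(1 + 54\right) 43 = 27 \cdot 55 \cdot 43 = 1485 \cdot 43 = 63855$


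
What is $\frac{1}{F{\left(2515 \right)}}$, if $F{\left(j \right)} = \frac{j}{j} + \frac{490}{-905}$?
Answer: $\frac{181}{83} \approx 2.1807$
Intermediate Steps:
$F{\left(j \right)} = \frac{83}{181}$ ($F{\left(j \right)} = 1 + 490 \left(- \frac{1}{905}\right) = 1 - \frac{98}{181} = \frac{83}{181}$)
$\frac{1}{F{\left(2515 \right)}} = \frac{1}{\frac{83}{181}} = \frac{181}{83}$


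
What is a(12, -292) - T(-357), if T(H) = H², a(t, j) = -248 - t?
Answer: -127709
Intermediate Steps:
a(12, -292) - T(-357) = (-248 - 1*12) - 1*(-357)² = (-248 - 12) - 1*127449 = -260 - 127449 = -127709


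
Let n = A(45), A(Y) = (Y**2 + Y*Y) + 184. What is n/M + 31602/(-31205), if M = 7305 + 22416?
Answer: -807121072/927443805 ≈ -0.87026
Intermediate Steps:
A(Y) = 184 + 2*Y**2 (A(Y) = (Y**2 + Y**2) + 184 = 2*Y**2 + 184 = 184 + 2*Y**2)
n = 4234 (n = 184 + 2*45**2 = 184 + 2*2025 = 184 + 4050 = 4234)
M = 29721
n/M + 31602/(-31205) = 4234/29721 + 31602/(-31205) = 4234*(1/29721) + 31602*(-1/31205) = 4234/29721 - 31602/31205 = -807121072/927443805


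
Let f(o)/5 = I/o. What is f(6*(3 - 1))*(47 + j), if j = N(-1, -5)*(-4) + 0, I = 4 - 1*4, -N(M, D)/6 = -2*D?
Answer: 0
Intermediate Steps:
N(M, D) = 12*D (N(M, D) = -(-12)*D = 12*D)
I = 0 (I = 4 - 4 = 0)
f(o) = 0 (f(o) = 5*(0/o) = 5*0 = 0)
j = 240 (j = (12*(-5))*(-4) + 0 = -60*(-4) + 0 = 240 + 0 = 240)
f(6*(3 - 1))*(47 + j) = 0*(47 + 240) = 0*287 = 0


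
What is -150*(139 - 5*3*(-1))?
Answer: -23100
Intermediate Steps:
-150*(139 - 5*3*(-1)) = -150*(139 - 15*(-1)) = -150*(139 + 15) = -150*154 = -23100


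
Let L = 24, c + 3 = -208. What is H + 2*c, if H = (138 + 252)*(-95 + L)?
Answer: -28112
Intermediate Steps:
c = -211 (c = -3 - 208 = -211)
H = -27690 (H = (138 + 252)*(-95 + 24) = 390*(-71) = -27690)
H + 2*c = -27690 + 2*(-211) = -27690 - 422 = -28112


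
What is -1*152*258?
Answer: -39216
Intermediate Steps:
-1*152*258 = -152*258 = -39216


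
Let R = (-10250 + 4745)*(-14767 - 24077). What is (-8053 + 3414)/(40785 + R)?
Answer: -4639/213877005 ≈ -2.1690e-5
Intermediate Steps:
R = 213836220 (R = -5505*(-38844) = 213836220)
(-8053 + 3414)/(40785 + R) = (-8053 + 3414)/(40785 + 213836220) = -4639/213877005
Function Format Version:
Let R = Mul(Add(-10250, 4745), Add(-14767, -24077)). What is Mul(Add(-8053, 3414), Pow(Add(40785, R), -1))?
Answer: Rational(-4639, 213877005) ≈ -2.1690e-5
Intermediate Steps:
R = 213836220 (R = Mul(-5505, -38844) = 213836220)
Mul(Add(-8053, 3414), Pow(Add(40785, R), -1)) = Mul(Add(-8053, 3414), Pow(Add(40785, 213836220), -1)) = Mul(-4639, Pow(213877005, -1)) = Mul(-4639, Rational(1, 213877005)) = Rational(-4639, 213877005)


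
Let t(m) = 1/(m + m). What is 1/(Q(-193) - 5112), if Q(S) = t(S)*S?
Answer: -2/10223 ≈ -0.00019564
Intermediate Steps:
t(m) = 1/(2*m)
Q(S) = 1/2 (Q(S) = (1/(2*S))*S = 1/2)
1/(Q(-193) - 5112) = 1/(1/2 - 5112) = 1/(-10223/2) = -2/10223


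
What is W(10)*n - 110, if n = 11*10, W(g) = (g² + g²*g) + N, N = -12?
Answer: 119570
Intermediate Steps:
W(g) = -12 + g² + g³ (W(g) = (g² + g²*g) - 12 = (g² + g³) - 12 = -12 + g² + g³)
n = 110
W(10)*n - 110 = (-12 + 10² + 10³)*110 - 110 = (-12 + 100 + 1000)*110 - 110 = 1088*110 - 110 = 119680 - 110 = 119570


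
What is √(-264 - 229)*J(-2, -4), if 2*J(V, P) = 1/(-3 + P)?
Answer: -I*√493/14 ≈ -1.586*I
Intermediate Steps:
J(V, P) = 1/(2*(-3 + P))
√(-264 - 229)*J(-2, -4) = √(-264 - 229)*(1/(2*(-3 - 4))) = √(-493)*((½)/(-7)) = (I*√493)*((½)*(-⅐)) = (I*√493)*(-1/14) = -I*√493/14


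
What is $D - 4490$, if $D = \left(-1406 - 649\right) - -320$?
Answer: $-6225$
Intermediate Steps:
$D = -1735$ ($D = -2055 + 320 = -1735$)
$D - 4490 = -1735 - 4490 = -6225$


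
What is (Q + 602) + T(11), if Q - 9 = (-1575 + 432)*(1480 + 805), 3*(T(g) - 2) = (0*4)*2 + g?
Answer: -7833415/3 ≈ -2.6111e+6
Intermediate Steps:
T(g) = 2 + g/3 (T(g) = 2 + ((0*4)*2 + g)/3 = 2 + (0*2 + g)/3 = 2 + (0 + g)/3 = 2 + g/3)
Q = -2611746 (Q = 9 + (-1575 + 432)*(1480 + 805) = 9 - 1143*2285 = 9 - 2611755 = -2611746)
(Q + 602) + T(11) = (-2611746 + 602) + (2 + (⅓)*11) = -2611144 + (2 + 11/3) = -2611144 + 17/3 = -7833415/3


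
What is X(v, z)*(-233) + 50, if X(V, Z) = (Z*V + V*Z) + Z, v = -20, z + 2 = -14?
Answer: -145342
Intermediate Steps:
z = -16 (z = -2 - 14 = -16)
X(V, Z) = Z + 2*V*Z (X(V, Z) = (V*Z + V*Z) + Z = 2*V*Z + Z = Z + 2*V*Z)
X(v, z)*(-233) + 50 = -16*(1 + 2*(-20))*(-233) + 50 = -16*(1 - 40)*(-233) + 50 = -16*(-39)*(-233) + 50 = 624*(-233) + 50 = -145392 + 50 = -145342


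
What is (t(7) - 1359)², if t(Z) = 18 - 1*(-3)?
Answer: 1790244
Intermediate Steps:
t(Z) = 21 (t(Z) = 18 + 3 = 21)
(t(7) - 1359)² = (21 - 1359)² = (-1338)² = 1790244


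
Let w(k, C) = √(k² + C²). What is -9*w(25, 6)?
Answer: -9*√661 ≈ -231.39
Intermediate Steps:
w(k, C) = √(C² + k²)
-9*w(25, 6) = -9*√(6² + 25²) = -9*√(36 + 625) = -9*√661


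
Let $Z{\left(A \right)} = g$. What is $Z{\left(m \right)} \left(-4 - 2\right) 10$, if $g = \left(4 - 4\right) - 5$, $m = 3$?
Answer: $300$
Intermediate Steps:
$g = -5$ ($g = 0 - 5 = -5$)
$Z{\left(A \right)} = -5$
$Z{\left(m \right)} \left(-4 - 2\right) 10 = - 5 \left(-4 - 2\right) 10 = \left(-5\right) \left(-6\right) 10 = 30 \cdot 10 = 300$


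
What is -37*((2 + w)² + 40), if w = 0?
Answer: -1628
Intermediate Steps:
-37*((2 + w)² + 40) = -37*((2 + 0)² + 40) = -37*(2² + 40) = -37*(4 + 40) = -37*44 = -1628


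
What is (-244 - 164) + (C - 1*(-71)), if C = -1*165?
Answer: -502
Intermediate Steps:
C = -165
(-244 - 164) + (C - 1*(-71)) = (-244 - 164) + (-165 - 1*(-71)) = -408 + (-165 + 71) = -408 - 94 = -502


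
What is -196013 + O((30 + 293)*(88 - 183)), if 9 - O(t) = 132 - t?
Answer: -226821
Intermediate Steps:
O(t) = -123 + t (O(t) = 9 - (132 - t) = 9 + (-132 + t) = -123 + t)
-196013 + O((30 + 293)*(88 - 183)) = -196013 + (-123 + (30 + 293)*(88 - 183)) = -196013 + (-123 + 323*(-95)) = -196013 + (-123 - 30685) = -196013 - 30808 = -226821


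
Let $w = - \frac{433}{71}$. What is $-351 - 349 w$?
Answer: $\frac{126196}{71} \approx 1777.4$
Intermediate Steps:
$w = - \frac{433}{71}$ ($w = \left(-433\right) \frac{1}{71} = - \frac{433}{71} \approx -6.0986$)
$-351 - 349 w = -351 - - \frac{151117}{71} = -351 + \frac{151117}{71} = \frac{126196}{71}$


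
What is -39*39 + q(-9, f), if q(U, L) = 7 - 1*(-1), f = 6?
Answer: -1513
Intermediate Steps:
q(U, L) = 8 (q(U, L) = 7 + 1 = 8)
-39*39 + q(-9, f) = -39*39 + 8 = -1521 + 8 = -1513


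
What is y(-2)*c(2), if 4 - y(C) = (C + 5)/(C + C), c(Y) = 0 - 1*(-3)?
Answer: 57/4 ≈ 14.250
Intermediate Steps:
c(Y) = 3 (c(Y) = 0 + 3 = 3)
y(C) = 4 - (5 + C)/(2*C) (y(C) = 4 - (C + 5)/(C + C) = 4 - (5 + C)/(2*C))
y(-2)*c(2) = ((½)*(-5 + 7*(-2))/(-2))*3 = ((½)*(-½)*(-5 - 14))*3 = ((½)*(-½)*(-19))*3 = (19/4)*3 = 57/4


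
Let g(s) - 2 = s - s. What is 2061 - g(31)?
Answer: 2059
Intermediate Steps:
g(s) = 2 (g(s) = 2 + (s - s) = 2 + 0 = 2)
2061 - g(31) = 2061 - 1*2 = 2061 - 2 = 2059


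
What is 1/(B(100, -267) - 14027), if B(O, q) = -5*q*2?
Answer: -1/11357 ≈ -8.8051e-5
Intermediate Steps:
B(O, q) = -10*q
1/(B(100, -267) - 14027) = 1/(-10*(-267) - 14027) = 1/(2670 - 14027) = 1/(-11357) = -1/11357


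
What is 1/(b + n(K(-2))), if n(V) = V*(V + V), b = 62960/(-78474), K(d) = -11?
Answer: 39237/9463874 ≈ 0.0041460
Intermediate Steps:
b = -31480/39237 (b = 62960*(-1/78474) = -31480/39237 ≈ -0.80230)
n(V) = 2*V² (n(V) = V*(2*V) = 2*V²)
1/(b + n(K(-2))) = 1/(-31480/39237 + 2*(-11)²) = 1/(-31480/39237 + 2*121) = 1/(-31480/39237 + 242) = 1/(9463874/39237) = 39237/9463874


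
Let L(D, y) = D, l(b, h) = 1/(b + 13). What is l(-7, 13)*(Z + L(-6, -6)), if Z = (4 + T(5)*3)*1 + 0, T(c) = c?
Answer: 13/6 ≈ 2.1667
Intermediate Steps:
l(b, h) = 1/(13 + b)
Z = 19 (Z = (4 + 5*3)*1 + 0 = (4 + 15)*1 + 0 = 19*1 + 0 = 19 + 0 = 19)
l(-7, 13)*(Z + L(-6, -6)) = (19 - 6)/(13 - 7) = 13/6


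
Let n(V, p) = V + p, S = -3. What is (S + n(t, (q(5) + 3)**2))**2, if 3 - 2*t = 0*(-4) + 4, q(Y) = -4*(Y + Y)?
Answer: 7458361/4 ≈ 1.8646e+6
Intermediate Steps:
q(Y) = -8*Y
t = -1/2 (t = 3/2 - (0*(-4) + 4)/2 = 3/2 - (0 + 4)/2 = 3/2 - 1/2*4 = 3/2 - 2 = -1/2 ≈ -0.50000)
(S + n(t, (q(5) + 3)**2))**2 = (-3 + (-1/2 + (-8*5 + 3)**2))**2 = (-3 + (-1/2 + (-40 + 3)**2))**2 = (-3 + (-1/2 + (-37)**2))**2 = (-3 + (-1/2 + 1369))**2 = (-3 + 2737/2)**2 = (2731/2)**2 = 7458361/4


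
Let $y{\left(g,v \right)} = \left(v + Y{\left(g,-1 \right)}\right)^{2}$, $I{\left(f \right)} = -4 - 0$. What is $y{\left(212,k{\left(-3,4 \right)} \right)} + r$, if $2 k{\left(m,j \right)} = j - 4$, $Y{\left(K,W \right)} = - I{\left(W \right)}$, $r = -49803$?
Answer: $-49787$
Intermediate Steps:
$I{\left(f \right)} = -4$ ($I{\left(f \right)} = -4 + 0 = -4$)
$Y{\left(K,W \right)} = 4$ ($Y{\left(K,W \right)} = \left(-1\right) \left(-4\right) = 4$)
$k{\left(m,j \right)} = -2 + \frac{j}{2}$ ($k{\left(m,j \right)} = \frac{j - 4}{2} = \frac{-4 + j}{2} = -2 + \frac{j}{2}$)
$y{\left(g,v \right)} = \left(4 + v\right)^{2}$ ($y{\left(g,v \right)} = \left(v + 4\right)^{2} = \left(4 + v\right)^{2}$)
$y{\left(212,k{\left(-3,4 \right)} \right)} + r = \left(4 + \left(-2 + \frac{1}{2} \cdot 4\right)\right)^{2} - 49803 = \left(4 + \left(-2 + 2\right)\right)^{2} - 49803 = \left(4 + 0\right)^{2} - 49803 = 4^{2} - 49803 = 16 - 49803 = -49787$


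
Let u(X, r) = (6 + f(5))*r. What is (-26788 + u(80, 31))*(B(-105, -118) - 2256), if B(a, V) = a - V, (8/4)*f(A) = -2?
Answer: 59737819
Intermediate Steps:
f(A) = -1 (f(A) = (1/2)*(-2) = -1)
u(X, r) = 5*r (u(X, r) = (6 - 1)*r = 5*r)
(-26788 + u(80, 31))*(B(-105, -118) - 2256) = (-26788 + 5*31)*((-105 - 1*(-118)) - 2256) = (-26788 + 155)*((-105 + 118) - 2256) = -26633*(13 - 2256) = -26633*(-2243) = 59737819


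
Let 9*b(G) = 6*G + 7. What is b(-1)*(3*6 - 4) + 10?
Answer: 104/9 ≈ 11.556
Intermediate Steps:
b(G) = 7/9 + 2*G/3 (b(G) = (6*G + 7)/9 = (7 + 6*G)/9 = 7/9 + 2*G/3)
b(-1)*(3*6 - 4) + 10 = (7/9 + (⅔)*(-1))*(3*6 - 4) + 10 = (7/9 - ⅔)*(18 - 4) + 10 = (⅑)*14 + 10 = 14/9 + 10 = 104/9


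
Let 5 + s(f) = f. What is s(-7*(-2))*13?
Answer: 117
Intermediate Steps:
s(f) = -5 + f
s(-7*(-2))*13 = (-5 - 7*(-2))*13 = (-5 + 14)*13 = 9*13 = 117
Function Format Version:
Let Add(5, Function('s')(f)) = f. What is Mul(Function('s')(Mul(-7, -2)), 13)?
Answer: 117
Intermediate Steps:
Function('s')(f) = Add(-5, f)
Mul(Function('s')(Mul(-7, -2)), 13) = Mul(Add(-5, Mul(-7, -2)), 13) = Mul(Add(-5, 14), 13) = Mul(9, 13) = 117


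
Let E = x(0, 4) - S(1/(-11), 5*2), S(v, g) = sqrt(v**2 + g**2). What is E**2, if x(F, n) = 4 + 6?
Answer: (110 - sqrt(12101))**2/121 ≈ 1.7075e-7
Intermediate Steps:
x(F, n) = 10
S(v, g) = sqrt(g**2 + v**2)
E = 10 - sqrt(12101)/11 (E = 10 - sqrt((5*2)**2 + (1/(-11))**2) = 10 - sqrt(10**2 + (-1/11)**2) = 10 - sqrt(100 + 1/121) = 10 - sqrt(12101/121) = 10 - sqrt(12101)/11 ≈ -0.00041321)
E**2 = (10 - sqrt(12101)/11)**2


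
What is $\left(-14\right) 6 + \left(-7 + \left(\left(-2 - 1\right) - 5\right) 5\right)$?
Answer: $-131$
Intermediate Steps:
$\left(-14\right) 6 + \left(-7 + \left(\left(-2 - 1\right) - 5\right) 5\right) = -84 + \left(-7 + \left(\left(-2 - 1\right) - 5\right) 5\right) = -84 + \left(-7 + \left(-3 - 5\right) 5\right) = -84 - 47 = -131$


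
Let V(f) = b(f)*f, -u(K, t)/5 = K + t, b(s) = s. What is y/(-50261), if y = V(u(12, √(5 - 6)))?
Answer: -3575/50261 - 600*I/50261 ≈ -0.071129 - 0.011938*I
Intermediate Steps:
u(K, t) = -5*K - 5*t (u(K, t) = -5*(K + t) = -5*K - 5*t)
V(f) = f² (V(f) = f*f = f²)
y = (-60 - 5*I)² (y = (-5*12 - 5*√(5 - 6))² = (-60 - 5*I)² ≈ 3575.0 + 600.0*I)
y/(-50261) = (3575 + 600*I)/(-50261) = (3575 + 600*I)*(-1/50261) = -3575/50261 - 600*I/50261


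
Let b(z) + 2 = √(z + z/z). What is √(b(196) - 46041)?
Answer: √(-46043 + √197) ≈ 214.54*I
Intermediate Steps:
b(z) = -2 + √(1 + z) (b(z) = -2 + √(z + z/z) = -2 + √(z + 1) = -2 + √(1 + z))
√(b(196) - 46041) = √((-2 + √(1 + 196)) - 46041) = √((-2 + √197) - 46041) = √(-46043 + √197)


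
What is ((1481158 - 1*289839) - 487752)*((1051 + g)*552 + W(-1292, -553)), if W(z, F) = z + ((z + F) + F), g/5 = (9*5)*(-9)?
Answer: -380867552646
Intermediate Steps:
g = -2025 (g = 5*((9*5)*(-9)) = 5*(45*(-9)) = 5*(-405) = -2025)
W(z, F) = 2*F + 2*z (W(z, F) = z + ((F + z) + F) = z + (z + 2*F) = 2*F + 2*z)
((1481158 - 1*289839) - 487752)*((1051 + g)*552 + W(-1292, -553)) = ((1481158 - 1*289839) - 487752)*((1051 - 2025)*552 + (2*(-553) + 2*(-1292))) = ((1481158 - 289839) - 487752)*(-974*552 + (-1106 - 2584)) = (1191319 - 487752)*(-537648 - 3690) = 703567*(-541338) = -380867552646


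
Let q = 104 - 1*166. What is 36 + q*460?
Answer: -28484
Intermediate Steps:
q = -62 (q = 104 - 166 = -62)
36 + q*460 = 36 - 62*460 = 36 - 28520 = -28484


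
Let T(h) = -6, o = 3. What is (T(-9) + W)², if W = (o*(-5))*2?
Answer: 1296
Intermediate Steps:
W = -30 (W = (3*(-5))*2 = -15*2 = -30)
(T(-9) + W)² = (-6 - 30)² = (-36)² = 1296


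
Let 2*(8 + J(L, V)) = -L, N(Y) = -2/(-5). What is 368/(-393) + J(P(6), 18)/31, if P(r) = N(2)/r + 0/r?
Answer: -145651/121830 ≈ -1.1955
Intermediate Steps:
N(Y) = 2/5 (N(Y) = -2*(-1/5) = 2/5)
P(r) = 2/(5*r) (P(r) = 2/(5*r) + 0/r = 2/(5*r) + 0 = 2/(5*r))
J(L, V) = -8 - L/2 (J(L, V) = -8 + (-L)/2 = -8 - L/2)
368/(-393) + J(P(6), 18)/31 = 368/(-393) + (-8 - 1/(5*6))/31 = 368*(-1/393) + (-8 - 1/(5*6))*(1/31) = -368/393 + (-8 - 1/2*1/15)*(1/31) = -368/393 + (-8 - 1/30)*(1/31) = -368/393 - 241/30*1/31 = -368/393 - 241/930 = -145651/121830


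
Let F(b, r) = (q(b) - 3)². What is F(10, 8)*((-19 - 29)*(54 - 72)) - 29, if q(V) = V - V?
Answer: 7747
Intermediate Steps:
q(V) = 0
F(b, r) = 9 (F(b, r) = (0 - 3)² = (-3)² = 9)
F(10, 8)*((-19 - 29)*(54 - 72)) - 29 = 9*((-19 - 29)*(54 - 72)) - 29 = 9*(-48*(-18)) - 29 = 9*864 - 29 = 7776 - 29 = 7747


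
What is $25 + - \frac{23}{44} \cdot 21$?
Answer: $\frac{617}{44} \approx 14.023$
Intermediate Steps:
$25 + - \frac{23}{44} \cdot 21 = 25 + \left(-23\right) \frac{1}{44} \cdot 21 = 25 - \frac{483}{44} = \frac{617}{44}$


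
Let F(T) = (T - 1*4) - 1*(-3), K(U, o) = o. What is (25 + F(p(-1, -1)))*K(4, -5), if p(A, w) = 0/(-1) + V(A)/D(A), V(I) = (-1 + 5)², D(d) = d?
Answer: -40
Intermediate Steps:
V(I) = 16 (V(I) = 4² = 16)
p(A, w) = 16/A (p(A, w) = 0/(-1) + 16/A = 0*(-1) + 16/A = 0 + 16/A = 16/A)
F(T) = -1 + T (F(T) = (T - 4) + 3 = (-4 + T) + 3 = -1 + T)
(25 + F(p(-1, -1)))*K(4, -5) = (25 + (-1 + 16/(-1)))*(-5) = (25 + (-1 + 16*(-1)))*(-5) = (25 + (-1 - 16))*(-5) = (25 - 17)*(-5) = 8*(-5) = -40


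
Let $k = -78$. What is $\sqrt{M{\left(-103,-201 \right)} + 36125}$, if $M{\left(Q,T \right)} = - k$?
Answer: $\sqrt{36203} \approx 190.27$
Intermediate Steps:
$M{\left(Q,T \right)} = 78$ ($M{\left(Q,T \right)} = \left(-1\right) \left(-78\right) = 78$)
$\sqrt{M{\left(-103,-201 \right)} + 36125} = \sqrt{78 + 36125} = \sqrt{36203}$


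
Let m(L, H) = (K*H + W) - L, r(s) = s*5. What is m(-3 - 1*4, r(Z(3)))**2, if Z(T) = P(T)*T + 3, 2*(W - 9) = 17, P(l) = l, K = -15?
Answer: 3066001/4 ≈ 7.6650e+5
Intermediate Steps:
W = 35/2 (W = 9 + (1/2)*17 = 9 + 17/2 = 35/2 ≈ 17.500)
Z(T) = 3 + T**2 (Z(T) = T*T + 3 = T**2 + 3 = 3 + T**2)
r(s) = 5*s
m(L, H) = 35/2 - L - 15*H (m(L, H) = (-15*H + 35/2) - L = (35/2 - 15*H) - L = 35/2 - L - 15*H)
m(-3 - 1*4, r(Z(3)))**2 = (35/2 - (-3 - 1*4) - 75*(3 + 3**2))**2 = (35/2 - (-3 - 4) - 75*(3 + 9))**2 = (35/2 - 1*(-7) - 75*12)**2 = (35/2 + 7 - 15*60)**2 = (35/2 + 7 - 900)**2 = (-1751/2)**2 = 3066001/4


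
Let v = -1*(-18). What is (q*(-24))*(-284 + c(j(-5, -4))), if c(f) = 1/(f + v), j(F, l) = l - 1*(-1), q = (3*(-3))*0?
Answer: 0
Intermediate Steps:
v = 18
q = 0 (q = -9*0 = 0)
j(F, l) = 1 + l (j(F, l) = l + 1 = 1 + l)
c(f) = 1/(18 + f) (c(f) = 1/(f + 18) = 1/(18 + f))
(q*(-24))*(-284 + c(j(-5, -4))) = (0*(-24))*(-284 + 1/(18 + (1 - 4))) = 0*(-284 + 1/(18 - 3)) = 0*(-284 + 1/15) = 0*(-4259/15) = 0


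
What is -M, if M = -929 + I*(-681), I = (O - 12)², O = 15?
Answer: 7058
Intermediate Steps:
I = 9 (I = (15 - 12)² = 3² = 9)
M = -7058 (M = -929 + 9*(-681) = -929 - 6129 = -7058)
-M = -1*(-7058) = 7058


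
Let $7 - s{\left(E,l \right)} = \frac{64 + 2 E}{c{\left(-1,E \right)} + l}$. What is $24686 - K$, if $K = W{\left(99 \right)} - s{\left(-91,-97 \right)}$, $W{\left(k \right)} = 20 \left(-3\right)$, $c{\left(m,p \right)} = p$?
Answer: $\frac{2326723}{94} \approx 24752.0$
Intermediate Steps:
$W{\left(k \right)} = -60$
$s{\left(E,l \right)} = 7 - \frac{64 + 2 E}{E + l}$
$K = - \frac{6239}{94}$ ($K = -60 - \frac{-64 + 5 \left(-91\right) + 7 \left(-97\right)}{-91 - 97} = -60 - \frac{-64 - 455 - 679}{-188} = -60 - \left(- \frac{1}{188}\right) \left(-1198\right) = -60 - \frac{599}{94} = - \frac{6239}{94} \approx -66.372$)
$24686 - K = 24686 - - \frac{6239}{94} = 24686 + \frac{6239}{94} = \frac{2326723}{94}$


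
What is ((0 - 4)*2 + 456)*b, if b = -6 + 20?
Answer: 6272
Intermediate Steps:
b = 14
((0 - 4)*2 + 456)*b = ((0 - 4)*2 + 456)*14 = (-4*2 + 456)*14 = (-8 + 456)*14 = 448*14 = 6272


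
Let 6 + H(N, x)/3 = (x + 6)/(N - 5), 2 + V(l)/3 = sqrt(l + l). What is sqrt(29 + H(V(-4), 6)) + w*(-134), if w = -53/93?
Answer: 7102/93 + sqrt((85 - 66*I*sqrt(2))/(11 - 6*I*sqrt(2))) ≈ 79.369 - 0.26353*I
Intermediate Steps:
V(l) = -6 + 3*sqrt(2)*sqrt(l) (V(l) = -6 + 3*sqrt(l + l) = -6 + 3*sqrt(2*l) = -6 + 3*(sqrt(2)*sqrt(l)) = -6 + 3*sqrt(2)*sqrt(l))
H(N, x) = -18 + 3*(6 + x)/(-5 + N) (H(N, x) = -18 + 3*((x + 6)/(N - 5)) = -18 + 3*((6 + x)/(-5 + N)) = -18 + 3*(6 + x)/(-5 + N))
w = -53/93 (w = -53*1/93 = -53/93 ≈ -0.56989)
sqrt(29 + H(V(-4), 6)) + w*(-134) = sqrt(29 + 3*(36 + 6 - 6*(-6 + 3*sqrt(2)*sqrt(-4)))/(-5 + (-6 + 3*sqrt(2)*sqrt(-4)))) - 53/93*(-134) = sqrt(29 + 3*(36 + 6 - 6*(-6 + 3*sqrt(2)*(2*I)))/(-5 + (-6 + 3*sqrt(2)*(2*I)))) + 7102/93 = sqrt(29 + 3*(36 + 6 - 6*(-6 + 6*I*sqrt(2)))/(-5 + (-6 + 6*I*sqrt(2)))) + 7102/93 = sqrt(29 + 3*(36 + 6 + (36 - 36*I*sqrt(2)))/(-11 + 6*I*sqrt(2))) + 7102/93 = sqrt(29 + 3*(78 - 36*I*sqrt(2))/(-11 + 6*I*sqrt(2))) + 7102/93 = 7102/93 + sqrt(29 + 3*(78 - 36*I*sqrt(2))/(-11 + 6*I*sqrt(2)))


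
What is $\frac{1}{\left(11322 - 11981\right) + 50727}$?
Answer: $\frac{1}{50068} \approx 1.9973 \cdot 10^{-5}$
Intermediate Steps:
$\frac{1}{\left(11322 - 11981\right) + 50727} = \frac{1}{-659 + 50727} = \frac{1}{50068}$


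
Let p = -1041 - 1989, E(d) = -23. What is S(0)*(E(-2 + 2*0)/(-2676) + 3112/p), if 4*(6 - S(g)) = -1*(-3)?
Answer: -9634359/1801840 ≈ -5.3470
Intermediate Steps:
S(g) = 21/4 (S(g) = 6 - (-1)*(-3)/4 = 6 - 1/4*3 = 6 - 3/4 = 21/4)
p = -3030
S(0)*(E(-2 + 2*0)/(-2676) + 3112/p) = 21*(-23/(-2676) + 3112/(-3030))/4 = 21*(-23*(-1/2676) + 3112*(-1/3030))/4 = 21*(23/2676 - 1556/1515)/4 = (21/4)*(-458779/450460) = -9634359/1801840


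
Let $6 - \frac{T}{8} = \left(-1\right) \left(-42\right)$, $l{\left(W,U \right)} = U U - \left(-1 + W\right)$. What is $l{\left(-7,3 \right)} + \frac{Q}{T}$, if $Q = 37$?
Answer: $\frac{4859}{288} \approx 16.872$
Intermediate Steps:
$l{\left(W,U \right)} = 1 + U^{2} - W$ ($l{\left(W,U \right)} = U^{2} - \left(-1 + W\right) = 1 + U^{2} - W$)
$T = -288$ ($T = 48 - 8 \left(\left(-1\right) \left(-42\right)\right) = 48 - 336 = -288$)
$l{\left(-7,3 \right)} + \frac{Q}{T} = \left(1 + 3^{2} - -7\right) + \frac{1}{-288} \cdot 37 = \left(1 + 9 + 7\right) - \frac{37}{288} = 17 - \frac{37}{288} = \frac{4859}{288}$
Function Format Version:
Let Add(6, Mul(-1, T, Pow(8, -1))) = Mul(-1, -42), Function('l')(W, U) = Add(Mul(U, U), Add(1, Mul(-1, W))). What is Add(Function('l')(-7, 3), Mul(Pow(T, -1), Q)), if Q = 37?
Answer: Rational(4859, 288) ≈ 16.872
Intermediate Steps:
Function('l')(W, U) = Add(1, Pow(U, 2), Mul(-1, W)) (Function('l')(W, U) = Add(Pow(U, 2), Add(1, Mul(-1, W))) = Add(1, Pow(U, 2), Mul(-1, W)))
T = -288 (T = Add(48, Mul(-8, Mul(-1, -42))) = Add(48, Mul(-8, 42)) = Add(48, -336) = -288)
Add(Function('l')(-7, 3), Mul(Pow(T, -1), Q)) = Add(Add(1, Pow(3, 2), Mul(-1, -7)), Mul(Pow(-288, -1), 37)) = Add(Add(1, 9, 7), Mul(Rational(-1, 288), 37)) = Add(17, Rational(-37, 288)) = Rational(4859, 288)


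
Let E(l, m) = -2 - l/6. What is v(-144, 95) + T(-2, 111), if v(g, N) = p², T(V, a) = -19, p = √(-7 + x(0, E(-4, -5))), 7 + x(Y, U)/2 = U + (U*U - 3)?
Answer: -406/9 ≈ -45.111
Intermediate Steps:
E(l, m) = -2 - l/6
x(Y, U) = -20 + 2*U + 2*U² (x(Y, U) = -14 + 2*(U + (U*U - 3)) = -14 + 2*(U + (U² - 3)) = -14 + 2*(U + (-3 + U²)) = -14 + 2*(-3 + U + U²) = -14 + (-6 + 2*U + 2*U²) = -20 + 2*U + 2*U²)
p = I*√235/3 (p = √(-7 + (-20 + 2*(-2 - ⅙*(-4)) + 2*(-2 - ⅙*(-4))²)) = √(-7 + (-20 + 2*(-2 + ⅔) + 2*(-2 + ⅔)²)) = √(-7 + (-20 + 2*(-4/3) + 2*(-4/3)²)) = √(-7 + (-20 - 8/3 + 2*(16/9))) = √(-7 + (-20 - 8/3 + 32/9)) = √(-7 - 172/9) = √(-235/9) = I*√235/3 ≈ 5.1099*I)
v(g, N) = -235/9 (v(g, N) = (I*√235/3)² = -235/9)
v(-144, 95) + T(-2, 111) = -235/9 - 19 = -406/9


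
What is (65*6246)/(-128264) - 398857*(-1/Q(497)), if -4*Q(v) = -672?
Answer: 6386348491/2693544 ≈ 2371.0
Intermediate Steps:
Q(v) = 168 (Q(v) = -1/4*(-672) = 168)
(65*6246)/(-128264) - 398857*(-1/Q(497)) = (65*6246)/(-128264) - 398857/((-1*168)) = 405990*(-1/128264) - 398857/(-168) = -202995/64132 - 398857*(-1/168) = -202995/64132 + 398857/168 = 6386348491/2693544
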